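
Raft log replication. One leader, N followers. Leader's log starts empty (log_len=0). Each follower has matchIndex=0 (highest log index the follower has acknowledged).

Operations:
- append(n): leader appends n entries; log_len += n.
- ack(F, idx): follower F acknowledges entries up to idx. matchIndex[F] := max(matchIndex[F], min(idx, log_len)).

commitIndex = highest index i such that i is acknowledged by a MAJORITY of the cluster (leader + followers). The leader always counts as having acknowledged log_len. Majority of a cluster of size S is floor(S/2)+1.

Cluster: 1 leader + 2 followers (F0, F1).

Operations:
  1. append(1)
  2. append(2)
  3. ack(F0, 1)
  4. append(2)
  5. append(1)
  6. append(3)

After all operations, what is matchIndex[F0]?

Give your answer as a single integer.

Op 1: append 1 -> log_len=1
Op 2: append 2 -> log_len=3
Op 3: F0 acks idx 1 -> match: F0=1 F1=0; commitIndex=1
Op 4: append 2 -> log_len=5
Op 5: append 1 -> log_len=6
Op 6: append 3 -> log_len=9

Answer: 1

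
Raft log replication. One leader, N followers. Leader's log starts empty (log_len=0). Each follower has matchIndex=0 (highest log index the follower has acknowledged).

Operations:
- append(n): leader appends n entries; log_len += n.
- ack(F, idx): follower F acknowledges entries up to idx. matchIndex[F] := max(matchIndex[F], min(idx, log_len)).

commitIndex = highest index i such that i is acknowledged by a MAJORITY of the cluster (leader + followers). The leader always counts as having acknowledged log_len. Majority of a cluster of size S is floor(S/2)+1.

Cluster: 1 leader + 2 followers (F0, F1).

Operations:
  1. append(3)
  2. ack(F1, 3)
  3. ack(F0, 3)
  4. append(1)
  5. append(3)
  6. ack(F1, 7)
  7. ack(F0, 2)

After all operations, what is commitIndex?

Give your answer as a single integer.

Op 1: append 3 -> log_len=3
Op 2: F1 acks idx 3 -> match: F0=0 F1=3; commitIndex=3
Op 3: F0 acks idx 3 -> match: F0=3 F1=3; commitIndex=3
Op 4: append 1 -> log_len=4
Op 5: append 3 -> log_len=7
Op 6: F1 acks idx 7 -> match: F0=3 F1=7; commitIndex=7
Op 7: F0 acks idx 2 -> match: F0=3 F1=7; commitIndex=7

Answer: 7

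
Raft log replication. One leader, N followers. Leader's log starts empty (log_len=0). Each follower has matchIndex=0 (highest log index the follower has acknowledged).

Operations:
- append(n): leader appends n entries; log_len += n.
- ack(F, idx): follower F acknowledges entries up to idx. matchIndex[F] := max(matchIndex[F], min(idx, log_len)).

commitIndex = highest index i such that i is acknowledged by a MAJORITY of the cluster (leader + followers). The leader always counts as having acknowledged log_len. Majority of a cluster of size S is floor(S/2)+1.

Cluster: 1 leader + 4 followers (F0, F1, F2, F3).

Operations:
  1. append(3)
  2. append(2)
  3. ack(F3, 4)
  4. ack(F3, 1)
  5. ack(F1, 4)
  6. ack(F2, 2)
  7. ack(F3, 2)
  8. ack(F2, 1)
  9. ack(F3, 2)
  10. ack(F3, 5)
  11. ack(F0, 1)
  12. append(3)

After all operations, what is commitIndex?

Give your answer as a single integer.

Answer: 4

Derivation:
Op 1: append 3 -> log_len=3
Op 2: append 2 -> log_len=5
Op 3: F3 acks idx 4 -> match: F0=0 F1=0 F2=0 F3=4; commitIndex=0
Op 4: F3 acks idx 1 -> match: F0=0 F1=0 F2=0 F3=4; commitIndex=0
Op 5: F1 acks idx 4 -> match: F0=0 F1=4 F2=0 F3=4; commitIndex=4
Op 6: F2 acks idx 2 -> match: F0=0 F1=4 F2=2 F3=4; commitIndex=4
Op 7: F3 acks idx 2 -> match: F0=0 F1=4 F2=2 F3=4; commitIndex=4
Op 8: F2 acks idx 1 -> match: F0=0 F1=4 F2=2 F3=4; commitIndex=4
Op 9: F3 acks idx 2 -> match: F0=0 F1=4 F2=2 F3=4; commitIndex=4
Op 10: F3 acks idx 5 -> match: F0=0 F1=4 F2=2 F3=5; commitIndex=4
Op 11: F0 acks idx 1 -> match: F0=1 F1=4 F2=2 F3=5; commitIndex=4
Op 12: append 3 -> log_len=8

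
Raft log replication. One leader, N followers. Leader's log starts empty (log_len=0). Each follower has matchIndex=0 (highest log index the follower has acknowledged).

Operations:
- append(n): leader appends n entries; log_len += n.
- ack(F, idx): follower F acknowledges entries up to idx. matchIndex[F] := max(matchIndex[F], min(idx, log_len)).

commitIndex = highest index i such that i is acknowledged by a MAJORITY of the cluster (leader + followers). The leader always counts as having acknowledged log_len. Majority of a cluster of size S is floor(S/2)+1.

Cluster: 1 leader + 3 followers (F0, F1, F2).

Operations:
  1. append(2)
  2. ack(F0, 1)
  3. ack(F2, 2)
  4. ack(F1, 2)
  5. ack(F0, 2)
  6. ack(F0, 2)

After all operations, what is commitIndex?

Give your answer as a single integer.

Op 1: append 2 -> log_len=2
Op 2: F0 acks idx 1 -> match: F0=1 F1=0 F2=0; commitIndex=0
Op 3: F2 acks idx 2 -> match: F0=1 F1=0 F2=2; commitIndex=1
Op 4: F1 acks idx 2 -> match: F0=1 F1=2 F2=2; commitIndex=2
Op 5: F0 acks idx 2 -> match: F0=2 F1=2 F2=2; commitIndex=2
Op 6: F0 acks idx 2 -> match: F0=2 F1=2 F2=2; commitIndex=2

Answer: 2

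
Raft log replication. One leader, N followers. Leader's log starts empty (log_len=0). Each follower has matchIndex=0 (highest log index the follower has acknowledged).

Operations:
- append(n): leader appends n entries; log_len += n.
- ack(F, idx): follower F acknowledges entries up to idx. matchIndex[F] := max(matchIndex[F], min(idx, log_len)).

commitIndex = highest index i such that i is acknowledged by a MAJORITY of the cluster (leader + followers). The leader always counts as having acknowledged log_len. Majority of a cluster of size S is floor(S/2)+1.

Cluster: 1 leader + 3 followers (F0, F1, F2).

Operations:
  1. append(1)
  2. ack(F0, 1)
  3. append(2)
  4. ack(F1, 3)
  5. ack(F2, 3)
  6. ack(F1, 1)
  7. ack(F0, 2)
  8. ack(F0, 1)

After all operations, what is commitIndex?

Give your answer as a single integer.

Op 1: append 1 -> log_len=1
Op 2: F0 acks idx 1 -> match: F0=1 F1=0 F2=0; commitIndex=0
Op 3: append 2 -> log_len=3
Op 4: F1 acks idx 3 -> match: F0=1 F1=3 F2=0; commitIndex=1
Op 5: F2 acks idx 3 -> match: F0=1 F1=3 F2=3; commitIndex=3
Op 6: F1 acks idx 1 -> match: F0=1 F1=3 F2=3; commitIndex=3
Op 7: F0 acks idx 2 -> match: F0=2 F1=3 F2=3; commitIndex=3
Op 8: F0 acks idx 1 -> match: F0=2 F1=3 F2=3; commitIndex=3

Answer: 3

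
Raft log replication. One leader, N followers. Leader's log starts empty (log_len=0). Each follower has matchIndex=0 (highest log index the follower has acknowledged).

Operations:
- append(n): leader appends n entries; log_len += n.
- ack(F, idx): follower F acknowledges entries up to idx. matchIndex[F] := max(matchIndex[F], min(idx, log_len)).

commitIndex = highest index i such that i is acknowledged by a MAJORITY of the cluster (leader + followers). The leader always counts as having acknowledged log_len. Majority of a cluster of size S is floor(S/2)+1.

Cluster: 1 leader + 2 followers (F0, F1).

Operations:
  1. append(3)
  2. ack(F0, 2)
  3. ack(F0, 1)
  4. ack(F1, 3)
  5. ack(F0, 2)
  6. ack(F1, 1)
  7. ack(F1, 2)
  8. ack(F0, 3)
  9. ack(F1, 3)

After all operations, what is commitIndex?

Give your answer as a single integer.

Answer: 3

Derivation:
Op 1: append 3 -> log_len=3
Op 2: F0 acks idx 2 -> match: F0=2 F1=0; commitIndex=2
Op 3: F0 acks idx 1 -> match: F0=2 F1=0; commitIndex=2
Op 4: F1 acks idx 3 -> match: F0=2 F1=3; commitIndex=3
Op 5: F0 acks idx 2 -> match: F0=2 F1=3; commitIndex=3
Op 6: F1 acks idx 1 -> match: F0=2 F1=3; commitIndex=3
Op 7: F1 acks idx 2 -> match: F0=2 F1=3; commitIndex=3
Op 8: F0 acks idx 3 -> match: F0=3 F1=3; commitIndex=3
Op 9: F1 acks idx 3 -> match: F0=3 F1=3; commitIndex=3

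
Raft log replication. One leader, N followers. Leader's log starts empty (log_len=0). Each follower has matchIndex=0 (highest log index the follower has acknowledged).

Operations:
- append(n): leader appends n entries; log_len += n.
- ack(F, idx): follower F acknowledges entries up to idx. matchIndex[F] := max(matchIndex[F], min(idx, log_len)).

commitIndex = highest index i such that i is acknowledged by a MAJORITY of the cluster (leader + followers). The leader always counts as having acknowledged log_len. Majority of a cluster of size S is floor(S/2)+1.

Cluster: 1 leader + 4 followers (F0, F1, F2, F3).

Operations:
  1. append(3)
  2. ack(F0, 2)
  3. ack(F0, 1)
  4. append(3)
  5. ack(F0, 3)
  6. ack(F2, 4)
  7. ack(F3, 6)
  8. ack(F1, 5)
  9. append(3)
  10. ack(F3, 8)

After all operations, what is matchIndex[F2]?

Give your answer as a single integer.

Op 1: append 3 -> log_len=3
Op 2: F0 acks idx 2 -> match: F0=2 F1=0 F2=0 F3=0; commitIndex=0
Op 3: F0 acks idx 1 -> match: F0=2 F1=0 F2=0 F3=0; commitIndex=0
Op 4: append 3 -> log_len=6
Op 5: F0 acks idx 3 -> match: F0=3 F1=0 F2=0 F3=0; commitIndex=0
Op 6: F2 acks idx 4 -> match: F0=3 F1=0 F2=4 F3=0; commitIndex=3
Op 7: F3 acks idx 6 -> match: F0=3 F1=0 F2=4 F3=6; commitIndex=4
Op 8: F1 acks idx 5 -> match: F0=3 F1=5 F2=4 F3=6; commitIndex=5
Op 9: append 3 -> log_len=9
Op 10: F3 acks idx 8 -> match: F0=3 F1=5 F2=4 F3=8; commitIndex=5

Answer: 4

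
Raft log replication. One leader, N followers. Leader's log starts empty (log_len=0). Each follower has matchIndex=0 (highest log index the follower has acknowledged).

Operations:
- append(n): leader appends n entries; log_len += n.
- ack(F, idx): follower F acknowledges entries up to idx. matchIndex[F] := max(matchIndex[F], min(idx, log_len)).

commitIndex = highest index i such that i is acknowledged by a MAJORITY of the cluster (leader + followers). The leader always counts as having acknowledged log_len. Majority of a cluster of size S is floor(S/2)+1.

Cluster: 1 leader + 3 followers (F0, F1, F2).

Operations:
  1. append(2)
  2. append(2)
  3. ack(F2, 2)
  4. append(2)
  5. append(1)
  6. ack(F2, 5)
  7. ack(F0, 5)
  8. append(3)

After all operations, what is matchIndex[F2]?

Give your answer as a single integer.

Op 1: append 2 -> log_len=2
Op 2: append 2 -> log_len=4
Op 3: F2 acks idx 2 -> match: F0=0 F1=0 F2=2; commitIndex=0
Op 4: append 2 -> log_len=6
Op 5: append 1 -> log_len=7
Op 6: F2 acks idx 5 -> match: F0=0 F1=0 F2=5; commitIndex=0
Op 7: F0 acks idx 5 -> match: F0=5 F1=0 F2=5; commitIndex=5
Op 8: append 3 -> log_len=10

Answer: 5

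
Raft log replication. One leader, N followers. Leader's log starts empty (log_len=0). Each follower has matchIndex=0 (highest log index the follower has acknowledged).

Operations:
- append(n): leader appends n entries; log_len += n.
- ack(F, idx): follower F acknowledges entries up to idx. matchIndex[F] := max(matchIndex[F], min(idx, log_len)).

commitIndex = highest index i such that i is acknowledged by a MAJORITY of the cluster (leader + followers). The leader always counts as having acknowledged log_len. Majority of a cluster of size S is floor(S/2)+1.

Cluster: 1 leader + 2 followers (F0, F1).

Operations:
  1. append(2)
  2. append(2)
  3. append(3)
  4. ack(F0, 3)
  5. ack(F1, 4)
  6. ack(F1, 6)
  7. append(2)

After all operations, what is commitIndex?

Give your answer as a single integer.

Answer: 6

Derivation:
Op 1: append 2 -> log_len=2
Op 2: append 2 -> log_len=4
Op 3: append 3 -> log_len=7
Op 4: F0 acks idx 3 -> match: F0=3 F1=0; commitIndex=3
Op 5: F1 acks idx 4 -> match: F0=3 F1=4; commitIndex=4
Op 6: F1 acks idx 6 -> match: F0=3 F1=6; commitIndex=6
Op 7: append 2 -> log_len=9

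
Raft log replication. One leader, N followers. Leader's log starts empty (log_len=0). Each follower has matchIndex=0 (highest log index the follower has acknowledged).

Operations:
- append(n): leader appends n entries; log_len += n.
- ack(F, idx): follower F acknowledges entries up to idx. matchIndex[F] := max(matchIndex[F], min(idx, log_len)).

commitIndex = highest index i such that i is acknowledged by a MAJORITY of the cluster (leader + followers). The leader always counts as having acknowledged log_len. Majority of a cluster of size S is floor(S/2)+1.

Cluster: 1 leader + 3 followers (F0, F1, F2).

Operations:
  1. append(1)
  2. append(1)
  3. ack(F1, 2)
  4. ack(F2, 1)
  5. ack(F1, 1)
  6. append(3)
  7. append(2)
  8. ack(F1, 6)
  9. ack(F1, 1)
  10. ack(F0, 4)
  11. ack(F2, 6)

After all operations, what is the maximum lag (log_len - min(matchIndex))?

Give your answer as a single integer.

Op 1: append 1 -> log_len=1
Op 2: append 1 -> log_len=2
Op 3: F1 acks idx 2 -> match: F0=0 F1=2 F2=0; commitIndex=0
Op 4: F2 acks idx 1 -> match: F0=0 F1=2 F2=1; commitIndex=1
Op 5: F1 acks idx 1 -> match: F0=0 F1=2 F2=1; commitIndex=1
Op 6: append 3 -> log_len=5
Op 7: append 2 -> log_len=7
Op 8: F1 acks idx 6 -> match: F0=0 F1=6 F2=1; commitIndex=1
Op 9: F1 acks idx 1 -> match: F0=0 F1=6 F2=1; commitIndex=1
Op 10: F0 acks idx 4 -> match: F0=4 F1=6 F2=1; commitIndex=4
Op 11: F2 acks idx 6 -> match: F0=4 F1=6 F2=6; commitIndex=6

Answer: 3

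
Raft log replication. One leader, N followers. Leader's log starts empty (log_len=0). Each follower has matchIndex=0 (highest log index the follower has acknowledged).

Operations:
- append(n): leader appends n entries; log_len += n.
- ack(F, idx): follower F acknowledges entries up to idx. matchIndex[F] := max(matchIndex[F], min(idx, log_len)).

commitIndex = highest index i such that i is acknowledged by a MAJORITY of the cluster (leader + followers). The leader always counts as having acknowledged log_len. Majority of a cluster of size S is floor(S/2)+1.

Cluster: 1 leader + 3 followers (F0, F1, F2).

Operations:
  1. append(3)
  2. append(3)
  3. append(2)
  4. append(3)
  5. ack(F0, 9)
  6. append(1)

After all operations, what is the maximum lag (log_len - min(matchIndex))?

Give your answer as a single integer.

Op 1: append 3 -> log_len=3
Op 2: append 3 -> log_len=6
Op 3: append 2 -> log_len=8
Op 4: append 3 -> log_len=11
Op 5: F0 acks idx 9 -> match: F0=9 F1=0 F2=0; commitIndex=0
Op 6: append 1 -> log_len=12

Answer: 12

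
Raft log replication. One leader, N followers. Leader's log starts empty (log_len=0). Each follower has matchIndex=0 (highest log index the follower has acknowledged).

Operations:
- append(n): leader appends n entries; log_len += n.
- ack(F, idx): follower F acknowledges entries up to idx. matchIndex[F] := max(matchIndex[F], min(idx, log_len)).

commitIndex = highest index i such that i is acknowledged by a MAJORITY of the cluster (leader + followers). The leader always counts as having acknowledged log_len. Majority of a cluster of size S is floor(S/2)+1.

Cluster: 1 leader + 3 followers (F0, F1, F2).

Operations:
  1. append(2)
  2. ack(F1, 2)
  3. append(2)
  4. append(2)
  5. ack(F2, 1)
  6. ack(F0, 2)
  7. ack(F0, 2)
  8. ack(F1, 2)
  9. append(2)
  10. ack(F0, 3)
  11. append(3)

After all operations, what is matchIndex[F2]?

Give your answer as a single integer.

Answer: 1

Derivation:
Op 1: append 2 -> log_len=2
Op 2: F1 acks idx 2 -> match: F0=0 F1=2 F2=0; commitIndex=0
Op 3: append 2 -> log_len=4
Op 4: append 2 -> log_len=6
Op 5: F2 acks idx 1 -> match: F0=0 F1=2 F2=1; commitIndex=1
Op 6: F0 acks idx 2 -> match: F0=2 F1=2 F2=1; commitIndex=2
Op 7: F0 acks idx 2 -> match: F0=2 F1=2 F2=1; commitIndex=2
Op 8: F1 acks idx 2 -> match: F0=2 F1=2 F2=1; commitIndex=2
Op 9: append 2 -> log_len=8
Op 10: F0 acks idx 3 -> match: F0=3 F1=2 F2=1; commitIndex=2
Op 11: append 3 -> log_len=11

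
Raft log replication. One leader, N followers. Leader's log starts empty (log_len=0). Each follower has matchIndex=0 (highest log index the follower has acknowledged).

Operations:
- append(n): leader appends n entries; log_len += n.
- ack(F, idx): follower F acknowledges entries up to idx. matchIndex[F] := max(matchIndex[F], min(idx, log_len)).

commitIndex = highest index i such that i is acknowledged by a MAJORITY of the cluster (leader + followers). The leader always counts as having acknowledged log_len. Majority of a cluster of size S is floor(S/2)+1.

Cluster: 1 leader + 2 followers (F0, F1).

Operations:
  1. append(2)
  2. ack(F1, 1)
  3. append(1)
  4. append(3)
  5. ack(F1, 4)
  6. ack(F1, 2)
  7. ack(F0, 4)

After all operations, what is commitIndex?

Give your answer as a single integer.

Answer: 4

Derivation:
Op 1: append 2 -> log_len=2
Op 2: F1 acks idx 1 -> match: F0=0 F1=1; commitIndex=1
Op 3: append 1 -> log_len=3
Op 4: append 3 -> log_len=6
Op 5: F1 acks idx 4 -> match: F0=0 F1=4; commitIndex=4
Op 6: F1 acks idx 2 -> match: F0=0 F1=4; commitIndex=4
Op 7: F0 acks idx 4 -> match: F0=4 F1=4; commitIndex=4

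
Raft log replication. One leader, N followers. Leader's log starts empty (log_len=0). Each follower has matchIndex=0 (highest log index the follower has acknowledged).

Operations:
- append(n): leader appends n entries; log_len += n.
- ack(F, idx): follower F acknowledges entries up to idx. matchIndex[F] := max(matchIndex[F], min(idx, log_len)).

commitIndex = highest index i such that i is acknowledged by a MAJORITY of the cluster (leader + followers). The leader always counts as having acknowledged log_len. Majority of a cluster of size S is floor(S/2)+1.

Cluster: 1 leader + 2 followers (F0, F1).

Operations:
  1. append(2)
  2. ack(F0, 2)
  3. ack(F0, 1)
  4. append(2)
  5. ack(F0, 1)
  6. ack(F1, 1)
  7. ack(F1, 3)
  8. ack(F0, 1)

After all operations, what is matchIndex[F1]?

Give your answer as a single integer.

Op 1: append 2 -> log_len=2
Op 2: F0 acks idx 2 -> match: F0=2 F1=0; commitIndex=2
Op 3: F0 acks idx 1 -> match: F0=2 F1=0; commitIndex=2
Op 4: append 2 -> log_len=4
Op 5: F0 acks idx 1 -> match: F0=2 F1=0; commitIndex=2
Op 6: F1 acks idx 1 -> match: F0=2 F1=1; commitIndex=2
Op 7: F1 acks idx 3 -> match: F0=2 F1=3; commitIndex=3
Op 8: F0 acks idx 1 -> match: F0=2 F1=3; commitIndex=3

Answer: 3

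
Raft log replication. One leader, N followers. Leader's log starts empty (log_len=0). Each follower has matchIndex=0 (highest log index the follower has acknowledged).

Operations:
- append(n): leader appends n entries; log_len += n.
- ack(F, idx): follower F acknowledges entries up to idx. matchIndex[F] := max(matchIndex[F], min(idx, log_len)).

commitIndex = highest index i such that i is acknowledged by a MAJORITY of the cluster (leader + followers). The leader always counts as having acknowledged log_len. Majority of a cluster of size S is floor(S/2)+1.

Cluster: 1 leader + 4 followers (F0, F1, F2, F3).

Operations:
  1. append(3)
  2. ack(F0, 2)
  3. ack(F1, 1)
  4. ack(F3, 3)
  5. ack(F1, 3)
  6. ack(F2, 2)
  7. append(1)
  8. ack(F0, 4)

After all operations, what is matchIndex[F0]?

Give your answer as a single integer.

Op 1: append 3 -> log_len=3
Op 2: F0 acks idx 2 -> match: F0=2 F1=0 F2=0 F3=0; commitIndex=0
Op 3: F1 acks idx 1 -> match: F0=2 F1=1 F2=0 F3=0; commitIndex=1
Op 4: F3 acks idx 3 -> match: F0=2 F1=1 F2=0 F3=3; commitIndex=2
Op 5: F1 acks idx 3 -> match: F0=2 F1=3 F2=0 F3=3; commitIndex=3
Op 6: F2 acks idx 2 -> match: F0=2 F1=3 F2=2 F3=3; commitIndex=3
Op 7: append 1 -> log_len=4
Op 8: F0 acks idx 4 -> match: F0=4 F1=3 F2=2 F3=3; commitIndex=3

Answer: 4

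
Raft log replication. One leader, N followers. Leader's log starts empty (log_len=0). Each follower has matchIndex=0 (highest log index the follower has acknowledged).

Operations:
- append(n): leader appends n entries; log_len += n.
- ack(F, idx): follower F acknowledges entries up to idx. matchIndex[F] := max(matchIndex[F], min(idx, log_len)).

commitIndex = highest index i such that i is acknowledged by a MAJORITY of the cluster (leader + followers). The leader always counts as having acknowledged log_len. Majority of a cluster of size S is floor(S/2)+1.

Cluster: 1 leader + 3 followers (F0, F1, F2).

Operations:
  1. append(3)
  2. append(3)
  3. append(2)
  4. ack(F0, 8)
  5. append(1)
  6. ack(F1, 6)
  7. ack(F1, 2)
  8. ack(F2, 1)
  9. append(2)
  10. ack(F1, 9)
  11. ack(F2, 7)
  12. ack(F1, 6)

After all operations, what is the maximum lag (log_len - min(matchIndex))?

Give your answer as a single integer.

Op 1: append 3 -> log_len=3
Op 2: append 3 -> log_len=6
Op 3: append 2 -> log_len=8
Op 4: F0 acks idx 8 -> match: F0=8 F1=0 F2=0; commitIndex=0
Op 5: append 1 -> log_len=9
Op 6: F1 acks idx 6 -> match: F0=8 F1=6 F2=0; commitIndex=6
Op 7: F1 acks idx 2 -> match: F0=8 F1=6 F2=0; commitIndex=6
Op 8: F2 acks idx 1 -> match: F0=8 F1=6 F2=1; commitIndex=6
Op 9: append 2 -> log_len=11
Op 10: F1 acks idx 9 -> match: F0=8 F1=9 F2=1; commitIndex=8
Op 11: F2 acks idx 7 -> match: F0=8 F1=9 F2=7; commitIndex=8
Op 12: F1 acks idx 6 -> match: F0=8 F1=9 F2=7; commitIndex=8

Answer: 4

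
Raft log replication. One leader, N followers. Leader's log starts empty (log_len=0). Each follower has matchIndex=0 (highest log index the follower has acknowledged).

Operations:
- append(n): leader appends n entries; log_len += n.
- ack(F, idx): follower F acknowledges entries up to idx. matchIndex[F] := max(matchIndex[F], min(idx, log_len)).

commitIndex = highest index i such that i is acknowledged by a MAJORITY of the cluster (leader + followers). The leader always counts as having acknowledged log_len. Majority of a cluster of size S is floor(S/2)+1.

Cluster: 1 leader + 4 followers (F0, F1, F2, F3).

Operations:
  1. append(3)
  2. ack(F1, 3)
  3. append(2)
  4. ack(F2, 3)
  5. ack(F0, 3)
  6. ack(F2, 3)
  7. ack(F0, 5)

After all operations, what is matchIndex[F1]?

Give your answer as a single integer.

Op 1: append 3 -> log_len=3
Op 2: F1 acks idx 3 -> match: F0=0 F1=3 F2=0 F3=0; commitIndex=0
Op 3: append 2 -> log_len=5
Op 4: F2 acks idx 3 -> match: F0=0 F1=3 F2=3 F3=0; commitIndex=3
Op 5: F0 acks idx 3 -> match: F0=3 F1=3 F2=3 F3=0; commitIndex=3
Op 6: F2 acks idx 3 -> match: F0=3 F1=3 F2=3 F3=0; commitIndex=3
Op 7: F0 acks idx 5 -> match: F0=5 F1=3 F2=3 F3=0; commitIndex=3

Answer: 3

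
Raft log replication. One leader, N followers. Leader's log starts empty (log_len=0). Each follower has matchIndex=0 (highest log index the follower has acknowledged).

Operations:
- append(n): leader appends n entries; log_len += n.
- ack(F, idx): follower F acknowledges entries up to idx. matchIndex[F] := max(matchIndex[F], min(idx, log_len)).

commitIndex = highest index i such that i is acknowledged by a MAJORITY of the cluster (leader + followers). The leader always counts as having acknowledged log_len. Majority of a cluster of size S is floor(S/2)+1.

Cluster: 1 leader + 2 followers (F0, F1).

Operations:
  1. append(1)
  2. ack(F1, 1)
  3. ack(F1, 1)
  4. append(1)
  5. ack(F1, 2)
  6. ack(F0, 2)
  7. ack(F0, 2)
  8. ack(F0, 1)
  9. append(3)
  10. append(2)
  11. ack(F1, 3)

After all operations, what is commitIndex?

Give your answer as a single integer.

Op 1: append 1 -> log_len=1
Op 2: F1 acks idx 1 -> match: F0=0 F1=1; commitIndex=1
Op 3: F1 acks idx 1 -> match: F0=0 F1=1; commitIndex=1
Op 4: append 1 -> log_len=2
Op 5: F1 acks idx 2 -> match: F0=0 F1=2; commitIndex=2
Op 6: F0 acks idx 2 -> match: F0=2 F1=2; commitIndex=2
Op 7: F0 acks idx 2 -> match: F0=2 F1=2; commitIndex=2
Op 8: F0 acks idx 1 -> match: F0=2 F1=2; commitIndex=2
Op 9: append 3 -> log_len=5
Op 10: append 2 -> log_len=7
Op 11: F1 acks idx 3 -> match: F0=2 F1=3; commitIndex=3

Answer: 3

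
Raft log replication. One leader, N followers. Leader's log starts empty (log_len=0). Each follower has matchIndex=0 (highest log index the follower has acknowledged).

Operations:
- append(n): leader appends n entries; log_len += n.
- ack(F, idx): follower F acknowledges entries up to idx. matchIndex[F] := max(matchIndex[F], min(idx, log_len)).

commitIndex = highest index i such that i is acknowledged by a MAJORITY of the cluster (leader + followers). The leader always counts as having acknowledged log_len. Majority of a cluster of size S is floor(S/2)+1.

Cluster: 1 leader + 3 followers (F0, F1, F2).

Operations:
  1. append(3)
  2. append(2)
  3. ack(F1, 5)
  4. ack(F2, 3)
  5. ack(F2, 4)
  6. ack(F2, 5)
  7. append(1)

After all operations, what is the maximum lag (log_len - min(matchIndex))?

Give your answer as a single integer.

Op 1: append 3 -> log_len=3
Op 2: append 2 -> log_len=5
Op 3: F1 acks idx 5 -> match: F0=0 F1=5 F2=0; commitIndex=0
Op 4: F2 acks idx 3 -> match: F0=0 F1=5 F2=3; commitIndex=3
Op 5: F2 acks idx 4 -> match: F0=0 F1=5 F2=4; commitIndex=4
Op 6: F2 acks idx 5 -> match: F0=0 F1=5 F2=5; commitIndex=5
Op 7: append 1 -> log_len=6

Answer: 6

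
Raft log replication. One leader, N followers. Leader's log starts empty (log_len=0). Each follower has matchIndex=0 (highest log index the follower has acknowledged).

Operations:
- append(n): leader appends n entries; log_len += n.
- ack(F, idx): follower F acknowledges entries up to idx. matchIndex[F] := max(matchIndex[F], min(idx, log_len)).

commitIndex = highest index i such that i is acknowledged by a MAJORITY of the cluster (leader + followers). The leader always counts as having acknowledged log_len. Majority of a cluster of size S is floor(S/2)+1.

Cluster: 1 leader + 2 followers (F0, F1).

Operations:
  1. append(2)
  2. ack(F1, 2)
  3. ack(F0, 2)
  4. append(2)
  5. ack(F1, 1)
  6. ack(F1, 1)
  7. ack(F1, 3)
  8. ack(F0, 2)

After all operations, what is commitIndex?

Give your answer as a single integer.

Answer: 3

Derivation:
Op 1: append 2 -> log_len=2
Op 2: F1 acks idx 2 -> match: F0=0 F1=2; commitIndex=2
Op 3: F0 acks idx 2 -> match: F0=2 F1=2; commitIndex=2
Op 4: append 2 -> log_len=4
Op 5: F1 acks idx 1 -> match: F0=2 F1=2; commitIndex=2
Op 6: F1 acks idx 1 -> match: F0=2 F1=2; commitIndex=2
Op 7: F1 acks idx 3 -> match: F0=2 F1=3; commitIndex=3
Op 8: F0 acks idx 2 -> match: F0=2 F1=3; commitIndex=3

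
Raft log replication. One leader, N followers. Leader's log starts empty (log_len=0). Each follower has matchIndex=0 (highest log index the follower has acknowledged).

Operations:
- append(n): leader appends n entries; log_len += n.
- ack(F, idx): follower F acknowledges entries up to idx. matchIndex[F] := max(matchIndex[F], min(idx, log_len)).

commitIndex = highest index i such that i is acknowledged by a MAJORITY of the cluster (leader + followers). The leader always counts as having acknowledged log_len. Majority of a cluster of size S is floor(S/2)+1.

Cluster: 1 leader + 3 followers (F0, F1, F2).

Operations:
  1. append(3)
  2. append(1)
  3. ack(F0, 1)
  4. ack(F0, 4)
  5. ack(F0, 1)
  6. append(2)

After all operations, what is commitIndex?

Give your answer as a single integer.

Op 1: append 3 -> log_len=3
Op 2: append 1 -> log_len=4
Op 3: F0 acks idx 1 -> match: F0=1 F1=0 F2=0; commitIndex=0
Op 4: F0 acks idx 4 -> match: F0=4 F1=0 F2=0; commitIndex=0
Op 5: F0 acks idx 1 -> match: F0=4 F1=0 F2=0; commitIndex=0
Op 6: append 2 -> log_len=6

Answer: 0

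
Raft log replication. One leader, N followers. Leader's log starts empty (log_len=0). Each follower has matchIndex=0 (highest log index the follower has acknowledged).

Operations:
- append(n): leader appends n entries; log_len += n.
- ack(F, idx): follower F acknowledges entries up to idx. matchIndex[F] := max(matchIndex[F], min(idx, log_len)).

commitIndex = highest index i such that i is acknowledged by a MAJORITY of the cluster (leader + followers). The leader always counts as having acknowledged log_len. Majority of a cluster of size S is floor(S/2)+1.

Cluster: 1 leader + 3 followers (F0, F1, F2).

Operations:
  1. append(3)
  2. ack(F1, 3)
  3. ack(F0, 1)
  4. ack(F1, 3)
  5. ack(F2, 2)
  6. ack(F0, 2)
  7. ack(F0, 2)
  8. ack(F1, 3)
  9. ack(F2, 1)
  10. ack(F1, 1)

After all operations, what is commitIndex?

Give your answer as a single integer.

Op 1: append 3 -> log_len=3
Op 2: F1 acks idx 3 -> match: F0=0 F1=3 F2=0; commitIndex=0
Op 3: F0 acks idx 1 -> match: F0=1 F1=3 F2=0; commitIndex=1
Op 4: F1 acks idx 3 -> match: F0=1 F1=3 F2=0; commitIndex=1
Op 5: F2 acks idx 2 -> match: F0=1 F1=3 F2=2; commitIndex=2
Op 6: F0 acks idx 2 -> match: F0=2 F1=3 F2=2; commitIndex=2
Op 7: F0 acks idx 2 -> match: F0=2 F1=3 F2=2; commitIndex=2
Op 8: F1 acks idx 3 -> match: F0=2 F1=3 F2=2; commitIndex=2
Op 9: F2 acks idx 1 -> match: F0=2 F1=3 F2=2; commitIndex=2
Op 10: F1 acks idx 1 -> match: F0=2 F1=3 F2=2; commitIndex=2

Answer: 2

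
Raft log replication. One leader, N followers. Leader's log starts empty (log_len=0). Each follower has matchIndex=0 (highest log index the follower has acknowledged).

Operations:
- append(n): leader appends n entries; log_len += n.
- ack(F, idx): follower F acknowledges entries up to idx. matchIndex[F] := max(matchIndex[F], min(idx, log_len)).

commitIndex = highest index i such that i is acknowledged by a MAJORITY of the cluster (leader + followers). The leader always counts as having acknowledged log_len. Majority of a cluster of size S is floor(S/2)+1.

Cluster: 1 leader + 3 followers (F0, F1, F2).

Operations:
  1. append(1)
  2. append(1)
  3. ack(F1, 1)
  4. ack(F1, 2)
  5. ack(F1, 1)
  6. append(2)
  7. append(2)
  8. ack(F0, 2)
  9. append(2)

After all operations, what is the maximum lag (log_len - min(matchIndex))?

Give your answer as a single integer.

Answer: 8

Derivation:
Op 1: append 1 -> log_len=1
Op 2: append 1 -> log_len=2
Op 3: F1 acks idx 1 -> match: F0=0 F1=1 F2=0; commitIndex=0
Op 4: F1 acks idx 2 -> match: F0=0 F1=2 F2=0; commitIndex=0
Op 5: F1 acks idx 1 -> match: F0=0 F1=2 F2=0; commitIndex=0
Op 6: append 2 -> log_len=4
Op 7: append 2 -> log_len=6
Op 8: F0 acks idx 2 -> match: F0=2 F1=2 F2=0; commitIndex=2
Op 9: append 2 -> log_len=8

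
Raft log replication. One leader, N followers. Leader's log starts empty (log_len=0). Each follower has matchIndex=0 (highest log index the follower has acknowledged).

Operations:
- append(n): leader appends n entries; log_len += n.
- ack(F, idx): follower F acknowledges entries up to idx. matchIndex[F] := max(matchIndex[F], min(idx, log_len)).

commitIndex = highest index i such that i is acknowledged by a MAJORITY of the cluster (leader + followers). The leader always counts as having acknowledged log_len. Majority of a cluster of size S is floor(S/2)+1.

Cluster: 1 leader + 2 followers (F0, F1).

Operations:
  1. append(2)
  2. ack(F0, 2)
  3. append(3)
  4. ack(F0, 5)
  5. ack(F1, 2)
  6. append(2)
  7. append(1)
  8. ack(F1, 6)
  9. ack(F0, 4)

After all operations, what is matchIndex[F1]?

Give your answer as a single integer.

Op 1: append 2 -> log_len=2
Op 2: F0 acks idx 2 -> match: F0=2 F1=0; commitIndex=2
Op 3: append 3 -> log_len=5
Op 4: F0 acks idx 5 -> match: F0=5 F1=0; commitIndex=5
Op 5: F1 acks idx 2 -> match: F0=5 F1=2; commitIndex=5
Op 6: append 2 -> log_len=7
Op 7: append 1 -> log_len=8
Op 8: F1 acks idx 6 -> match: F0=5 F1=6; commitIndex=6
Op 9: F0 acks idx 4 -> match: F0=5 F1=6; commitIndex=6

Answer: 6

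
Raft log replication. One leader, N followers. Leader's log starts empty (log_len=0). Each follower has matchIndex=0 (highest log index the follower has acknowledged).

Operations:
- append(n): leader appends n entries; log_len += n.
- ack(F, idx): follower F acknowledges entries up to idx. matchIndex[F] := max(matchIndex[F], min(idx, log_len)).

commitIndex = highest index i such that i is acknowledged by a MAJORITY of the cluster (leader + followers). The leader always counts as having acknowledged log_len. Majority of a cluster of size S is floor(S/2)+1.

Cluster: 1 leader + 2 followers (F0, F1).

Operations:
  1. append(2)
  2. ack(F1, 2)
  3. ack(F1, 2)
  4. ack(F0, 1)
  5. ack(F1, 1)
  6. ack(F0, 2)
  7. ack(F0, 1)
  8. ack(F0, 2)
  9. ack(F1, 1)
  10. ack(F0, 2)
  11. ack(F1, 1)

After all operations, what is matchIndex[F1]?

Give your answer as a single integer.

Answer: 2

Derivation:
Op 1: append 2 -> log_len=2
Op 2: F1 acks idx 2 -> match: F0=0 F1=2; commitIndex=2
Op 3: F1 acks idx 2 -> match: F0=0 F1=2; commitIndex=2
Op 4: F0 acks idx 1 -> match: F0=1 F1=2; commitIndex=2
Op 5: F1 acks idx 1 -> match: F0=1 F1=2; commitIndex=2
Op 6: F0 acks idx 2 -> match: F0=2 F1=2; commitIndex=2
Op 7: F0 acks idx 1 -> match: F0=2 F1=2; commitIndex=2
Op 8: F0 acks idx 2 -> match: F0=2 F1=2; commitIndex=2
Op 9: F1 acks idx 1 -> match: F0=2 F1=2; commitIndex=2
Op 10: F0 acks idx 2 -> match: F0=2 F1=2; commitIndex=2
Op 11: F1 acks idx 1 -> match: F0=2 F1=2; commitIndex=2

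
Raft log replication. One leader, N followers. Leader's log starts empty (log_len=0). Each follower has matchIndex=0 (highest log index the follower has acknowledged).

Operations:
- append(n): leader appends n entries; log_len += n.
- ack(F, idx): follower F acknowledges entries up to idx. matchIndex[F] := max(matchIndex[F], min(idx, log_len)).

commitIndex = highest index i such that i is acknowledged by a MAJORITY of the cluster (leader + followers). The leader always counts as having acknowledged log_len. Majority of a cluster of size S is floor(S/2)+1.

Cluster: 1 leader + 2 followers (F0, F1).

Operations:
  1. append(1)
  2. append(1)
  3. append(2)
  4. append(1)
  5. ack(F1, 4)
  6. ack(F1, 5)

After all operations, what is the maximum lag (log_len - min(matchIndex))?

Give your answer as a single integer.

Answer: 5

Derivation:
Op 1: append 1 -> log_len=1
Op 2: append 1 -> log_len=2
Op 3: append 2 -> log_len=4
Op 4: append 1 -> log_len=5
Op 5: F1 acks idx 4 -> match: F0=0 F1=4; commitIndex=4
Op 6: F1 acks idx 5 -> match: F0=0 F1=5; commitIndex=5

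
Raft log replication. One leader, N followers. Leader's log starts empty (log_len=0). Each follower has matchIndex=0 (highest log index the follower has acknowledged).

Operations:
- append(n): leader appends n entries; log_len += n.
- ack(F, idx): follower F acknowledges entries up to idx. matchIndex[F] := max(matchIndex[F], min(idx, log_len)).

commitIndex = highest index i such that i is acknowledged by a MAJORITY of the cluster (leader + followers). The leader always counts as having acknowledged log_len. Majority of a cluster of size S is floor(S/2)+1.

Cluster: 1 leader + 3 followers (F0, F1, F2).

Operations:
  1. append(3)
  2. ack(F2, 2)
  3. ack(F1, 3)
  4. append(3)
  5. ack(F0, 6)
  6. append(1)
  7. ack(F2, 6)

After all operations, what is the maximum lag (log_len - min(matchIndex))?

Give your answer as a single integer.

Answer: 4

Derivation:
Op 1: append 3 -> log_len=3
Op 2: F2 acks idx 2 -> match: F0=0 F1=0 F2=2; commitIndex=0
Op 3: F1 acks idx 3 -> match: F0=0 F1=3 F2=2; commitIndex=2
Op 4: append 3 -> log_len=6
Op 5: F0 acks idx 6 -> match: F0=6 F1=3 F2=2; commitIndex=3
Op 6: append 1 -> log_len=7
Op 7: F2 acks idx 6 -> match: F0=6 F1=3 F2=6; commitIndex=6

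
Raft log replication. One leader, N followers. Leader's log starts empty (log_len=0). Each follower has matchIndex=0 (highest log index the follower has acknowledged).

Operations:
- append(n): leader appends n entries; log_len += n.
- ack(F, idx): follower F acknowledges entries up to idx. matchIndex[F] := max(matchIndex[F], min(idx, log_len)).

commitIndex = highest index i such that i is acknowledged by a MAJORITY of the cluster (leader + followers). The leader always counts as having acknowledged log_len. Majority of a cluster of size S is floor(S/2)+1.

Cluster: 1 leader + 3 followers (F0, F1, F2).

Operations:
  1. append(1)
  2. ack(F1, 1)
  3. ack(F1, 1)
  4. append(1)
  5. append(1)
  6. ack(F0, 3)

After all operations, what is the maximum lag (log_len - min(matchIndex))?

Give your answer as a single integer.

Op 1: append 1 -> log_len=1
Op 2: F1 acks idx 1 -> match: F0=0 F1=1 F2=0; commitIndex=0
Op 3: F1 acks idx 1 -> match: F0=0 F1=1 F2=0; commitIndex=0
Op 4: append 1 -> log_len=2
Op 5: append 1 -> log_len=3
Op 6: F0 acks idx 3 -> match: F0=3 F1=1 F2=0; commitIndex=1

Answer: 3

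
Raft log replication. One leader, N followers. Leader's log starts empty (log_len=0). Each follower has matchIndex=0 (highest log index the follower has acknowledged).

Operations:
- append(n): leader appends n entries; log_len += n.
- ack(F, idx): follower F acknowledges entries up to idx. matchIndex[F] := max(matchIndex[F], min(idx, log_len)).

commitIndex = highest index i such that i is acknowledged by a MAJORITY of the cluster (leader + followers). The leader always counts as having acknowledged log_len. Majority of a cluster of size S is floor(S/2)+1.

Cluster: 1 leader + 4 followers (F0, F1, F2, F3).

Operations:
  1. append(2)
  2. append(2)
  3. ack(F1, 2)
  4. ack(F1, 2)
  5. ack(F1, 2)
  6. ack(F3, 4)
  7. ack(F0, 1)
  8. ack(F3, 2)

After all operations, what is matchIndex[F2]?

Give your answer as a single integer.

Op 1: append 2 -> log_len=2
Op 2: append 2 -> log_len=4
Op 3: F1 acks idx 2 -> match: F0=0 F1=2 F2=0 F3=0; commitIndex=0
Op 4: F1 acks idx 2 -> match: F0=0 F1=2 F2=0 F3=0; commitIndex=0
Op 5: F1 acks idx 2 -> match: F0=0 F1=2 F2=0 F3=0; commitIndex=0
Op 6: F3 acks idx 4 -> match: F0=0 F1=2 F2=0 F3=4; commitIndex=2
Op 7: F0 acks idx 1 -> match: F0=1 F1=2 F2=0 F3=4; commitIndex=2
Op 8: F3 acks idx 2 -> match: F0=1 F1=2 F2=0 F3=4; commitIndex=2

Answer: 0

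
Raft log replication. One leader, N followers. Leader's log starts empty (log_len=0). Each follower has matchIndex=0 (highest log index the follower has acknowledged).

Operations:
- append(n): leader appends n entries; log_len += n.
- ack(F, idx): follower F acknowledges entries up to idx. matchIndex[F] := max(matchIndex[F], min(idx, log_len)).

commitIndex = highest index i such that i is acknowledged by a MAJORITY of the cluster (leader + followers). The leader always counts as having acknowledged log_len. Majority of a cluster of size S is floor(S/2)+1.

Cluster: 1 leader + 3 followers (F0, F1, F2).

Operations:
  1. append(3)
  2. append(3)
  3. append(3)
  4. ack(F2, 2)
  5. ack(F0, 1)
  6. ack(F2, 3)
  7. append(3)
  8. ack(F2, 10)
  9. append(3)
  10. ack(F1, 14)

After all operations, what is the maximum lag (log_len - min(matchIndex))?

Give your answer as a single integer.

Op 1: append 3 -> log_len=3
Op 2: append 3 -> log_len=6
Op 3: append 3 -> log_len=9
Op 4: F2 acks idx 2 -> match: F0=0 F1=0 F2=2; commitIndex=0
Op 5: F0 acks idx 1 -> match: F0=1 F1=0 F2=2; commitIndex=1
Op 6: F2 acks idx 3 -> match: F0=1 F1=0 F2=3; commitIndex=1
Op 7: append 3 -> log_len=12
Op 8: F2 acks idx 10 -> match: F0=1 F1=0 F2=10; commitIndex=1
Op 9: append 3 -> log_len=15
Op 10: F1 acks idx 14 -> match: F0=1 F1=14 F2=10; commitIndex=10

Answer: 14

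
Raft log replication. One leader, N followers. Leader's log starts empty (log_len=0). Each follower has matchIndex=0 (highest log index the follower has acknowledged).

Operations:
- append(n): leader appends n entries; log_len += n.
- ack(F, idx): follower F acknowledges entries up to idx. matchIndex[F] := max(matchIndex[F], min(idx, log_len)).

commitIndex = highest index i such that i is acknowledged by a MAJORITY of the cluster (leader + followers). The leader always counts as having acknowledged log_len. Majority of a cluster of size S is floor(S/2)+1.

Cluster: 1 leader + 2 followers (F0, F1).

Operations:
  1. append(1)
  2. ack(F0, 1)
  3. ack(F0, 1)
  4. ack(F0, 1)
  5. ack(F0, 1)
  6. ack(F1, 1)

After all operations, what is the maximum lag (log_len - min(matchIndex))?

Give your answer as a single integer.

Op 1: append 1 -> log_len=1
Op 2: F0 acks idx 1 -> match: F0=1 F1=0; commitIndex=1
Op 3: F0 acks idx 1 -> match: F0=1 F1=0; commitIndex=1
Op 4: F0 acks idx 1 -> match: F0=1 F1=0; commitIndex=1
Op 5: F0 acks idx 1 -> match: F0=1 F1=0; commitIndex=1
Op 6: F1 acks idx 1 -> match: F0=1 F1=1; commitIndex=1

Answer: 0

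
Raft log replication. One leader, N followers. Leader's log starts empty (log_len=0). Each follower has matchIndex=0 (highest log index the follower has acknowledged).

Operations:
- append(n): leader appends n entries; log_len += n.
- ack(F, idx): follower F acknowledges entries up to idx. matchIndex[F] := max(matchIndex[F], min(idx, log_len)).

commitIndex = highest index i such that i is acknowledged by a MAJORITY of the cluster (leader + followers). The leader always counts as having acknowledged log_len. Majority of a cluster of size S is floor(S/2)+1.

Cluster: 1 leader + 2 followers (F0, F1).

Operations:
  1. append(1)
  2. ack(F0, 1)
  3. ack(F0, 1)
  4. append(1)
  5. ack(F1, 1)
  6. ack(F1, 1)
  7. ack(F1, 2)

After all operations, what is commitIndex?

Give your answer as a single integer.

Answer: 2

Derivation:
Op 1: append 1 -> log_len=1
Op 2: F0 acks idx 1 -> match: F0=1 F1=0; commitIndex=1
Op 3: F0 acks idx 1 -> match: F0=1 F1=0; commitIndex=1
Op 4: append 1 -> log_len=2
Op 5: F1 acks idx 1 -> match: F0=1 F1=1; commitIndex=1
Op 6: F1 acks idx 1 -> match: F0=1 F1=1; commitIndex=1
Op 7: F1 acks idx 2 -> match: F0=1 F1=2; commitIndex=2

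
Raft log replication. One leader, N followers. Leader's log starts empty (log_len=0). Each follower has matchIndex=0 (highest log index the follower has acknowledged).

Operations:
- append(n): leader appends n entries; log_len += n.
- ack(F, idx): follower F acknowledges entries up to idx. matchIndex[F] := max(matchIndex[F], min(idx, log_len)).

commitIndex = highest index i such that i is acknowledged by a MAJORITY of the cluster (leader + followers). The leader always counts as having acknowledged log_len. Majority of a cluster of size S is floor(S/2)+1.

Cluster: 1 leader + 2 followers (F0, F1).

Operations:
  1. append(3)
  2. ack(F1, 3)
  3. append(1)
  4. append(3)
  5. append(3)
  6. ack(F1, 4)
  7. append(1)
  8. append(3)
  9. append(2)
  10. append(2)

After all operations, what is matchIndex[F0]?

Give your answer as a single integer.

Op 1: append 3 -> log_len=3
Op 2: F1 acks idx 3 -> match: F0=0 F1=3; commitIndex=3
Op 3: append 1 -> log_len=4
Op 4: append 3 -> log_len=7
Op 5: append 3 -> log_len=10
Op 6: F1 acks idx 4 -> match: F0=0 F1=4; commitIndex=4
Op 7: append 1 -> log_len=11
Op 8: append 3 -> log_len=14
Op 9: append 2 -> log_len=16
Op 10: append 2 -> log_len=18

Answer: 0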